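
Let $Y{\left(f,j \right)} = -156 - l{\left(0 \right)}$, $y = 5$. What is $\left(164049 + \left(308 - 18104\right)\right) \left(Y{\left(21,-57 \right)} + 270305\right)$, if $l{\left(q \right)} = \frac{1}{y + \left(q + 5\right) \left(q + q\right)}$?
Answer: $\frac{197550362232}{5} \approx 3.951 \cdot 10^{10}$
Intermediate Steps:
$l{\left(q \right)} = \frac{1}{5 + 2 q \left(5 + q\right)}$ ($l{\left(q \right)} = \frac{1}{5 + \left(q + 5\right) \left(q + q\right)} = \frac{1}{5 + \left(5 + q\right) 2 q} = \frac{1}{5 + 2 q \left(5 + q\right)}$)
$Y{\left(f,j \right)} = - \frac{781}{5}$ ($Y{\left(f,j \right)} = -156 - \frac{1}{5 + 2 \cdot 0^{2} + 10 \cdot 0} = -156 - \frac{1}{5 + 2 \cdot 0 + 0} = -156 - \frac{1}{5 + 0 + 0} = -156 - \frac{1}{5} = - \frac{781}{5}$)
$\left(164049 + \left(308 - 18104\right)\right) \left(Y{\left(21,-57 \right)} + 270305\right) = \left(164049 + \left(308 - 18104\right)\right) \left(- \frac{781}{5} + 270305\right) = \left(164049 + \left(308 - 18104\right)\right) \frac{1350744}{5} = \left(164049 - 17796\right) \frac{1350744}{5} = 146253 \cdot \frac{1350744}{5} = \frac{197550362232}{5}$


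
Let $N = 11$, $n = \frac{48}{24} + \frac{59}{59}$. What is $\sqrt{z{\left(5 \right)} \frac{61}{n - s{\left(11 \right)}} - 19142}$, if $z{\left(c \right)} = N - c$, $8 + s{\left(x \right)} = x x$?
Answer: $\frac{i \sqrt{57914615}}{55} \approx 138.37 i$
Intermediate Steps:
$n = 3$ ($n = 48 \cdot \frac{1}{24} + 59 \cdot \frac{1}{59} = 2 + 1 = 3$)
$s{\left(x \right)} = -8 + x^{2}$ ($s{\left(x \right)} = -8 + x x = -8 + x^{2}$)
$z{\left(c \right)} = 11 - c$
$\sqrt{z{\left(5 \right)} \frac{61}{n - s{\left(11 \right)}} - 19142} = \sqrt{\left(11 - 5\right) \frac{61}{3 - \left(-8 + 11^{2}\right)} - 19142} = \sqrt{\left(11 - 5\right) \frac{61}{3 - \left(-8 + 121\right)} - 19142} = \sqrt{6 \frac{61}{3 - 113} - 19142} = \sqrt{6 \frac{61}{-110} - 19142} = \sqrt{6 \cdot 61 \left(- \frac{1}{110}\right) - 19142} = \sqrt{6 \left(- \frac{61}{110}\right) - 19142} = \sqrt{- \frac{183}{55} - 19142} = \sqrt{- \frac{1052993}{55}} = \frac{i \sqrt{57914615}}{55}$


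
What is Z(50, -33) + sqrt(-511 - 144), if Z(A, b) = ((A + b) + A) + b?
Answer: 34 + I*sqrt(655) ≈ 34.0 + 25.593*I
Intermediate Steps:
Z(A, b) = 2*A + 2*b (Z(A, b) = (b + 2*A) + b = 2*A + 2*b)
Z(50, -33) + sqrt(-511 - 144) = (2*50 + 2*(-33)) + sqrt(-511 - 144) = (100 - 66) + sqrt(-655) = 34 + I*sqrt(655)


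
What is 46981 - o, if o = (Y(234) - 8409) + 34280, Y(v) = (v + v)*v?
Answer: -88402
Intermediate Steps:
Y(v) = 2*v² (Y(v) = (2*v)*v = 2*v²)
o = 135383 (o = (2*234² - 8409) + 34280 = (2*54756 - 8409) + 34280 = (109512 - 8409) + 34280 = 101103 + 34280 = 135383)
46981 - o = 46981 - 1*135383 = 46981 - 135383 = -88402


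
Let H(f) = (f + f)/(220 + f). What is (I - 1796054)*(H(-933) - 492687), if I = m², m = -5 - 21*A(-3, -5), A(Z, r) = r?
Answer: 627412130824110/713 ≈ 8.7996e+11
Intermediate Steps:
H(f) = 2*f/(220 + f) (H(f) = (2*f)/(220 + f) = 2*f/(220 + f))
m = 100 (m = -5 - 21*(-5) = -5 + 105 = 100)
I = 10000 (I = 100² = 10000)
(I - 1796054)*(H(-933) - 492687) = (10000 - 1796054)*(2*(-933)/(220 - 933) - 492687) = -1786054*(2*(-933)/(-713) - 492687) = -1786054*(2*(-933)*(-1/713) - 492687) = -1786054*(1866/713 - 492687) = -1786054*(-351283965/713) = 627412130824110/713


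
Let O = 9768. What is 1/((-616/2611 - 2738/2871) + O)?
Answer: 1070883/10459111222 ≈ 0.00010239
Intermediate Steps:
1/((-616/2611 - 2738/2871) + O) = 1/((-616/2611 - 2738/2871) + 9768) = 1/((-616*1/2611 - 2738*1/2871) + 9768) = 1/((-88/373 - 2738/2871) + 9768) = 1/(-1273922/1070883 + 9768) = 1/(10459111222/1070883) = 1070883/10459111222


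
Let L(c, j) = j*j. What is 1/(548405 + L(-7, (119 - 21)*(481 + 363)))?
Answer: 1/6841823349 ≈ 1.4616e-10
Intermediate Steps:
L(c, j) = j**2
1/(548405 + L(-7, (119 - 21)*(481 + 363))) = 1/(548405 + ((119 - 21)*(481 + 363))**2) = 1/(548405 + (98*844)**2) = 1/(548405 + 82712**2) = 1/(548405 + 6841274944) = 1/6841823349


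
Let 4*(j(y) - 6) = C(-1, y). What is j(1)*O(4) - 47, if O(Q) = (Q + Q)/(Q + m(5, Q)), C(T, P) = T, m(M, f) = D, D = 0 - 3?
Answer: -1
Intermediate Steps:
D = -3
m(M, f) = -3
j(y) = 23/4 (j(y) = 6 + (¼)*(-1) = 6 - ¼ = 23/4)
O(Q) = 2*Q/(-3 + Q) (O(Q) = (Q + Q)/(Q - 3) = (2*Q)/(-3 + Q) = 2*Q/(-3 + Q))
j(1)*O(4) - 47 = 23*(2*4/(-3 + 4))/4 - 47 = 23*(2*4/1)/4 - 47 = 23*(2*4*1)/4 - 47 = (23/4)*8 - 47 = 46 - 47 = -1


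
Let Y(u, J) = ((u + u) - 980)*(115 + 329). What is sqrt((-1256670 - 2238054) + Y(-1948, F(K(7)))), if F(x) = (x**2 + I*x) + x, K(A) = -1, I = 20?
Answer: 6*I*sqrt(157213) ≈ 2379.0*I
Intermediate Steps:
F(x) = x**2 + 21*x (F(x) = (x**2 + 20*x) + x = x**2 + 21*x)
Y(u, J) = -435120 + 888*u (Y(u, J) = (2*u - 980)*444 = (-980 + 2*u)*444 = -435120 + 888*u)
sqrt((-1256670 - 2238054) + Y(-1948, F(K(7)))) = sqrt((-1256670 - 2238054) + (-435120 + 888*(-1948))) = sqrt(-3494724 + (-435120 - 1729824)) = sqrt(-3494724 - 2164944) = sqrt(-5659668) = 6*I*sqrt(157213)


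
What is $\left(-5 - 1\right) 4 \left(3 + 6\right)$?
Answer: $-216$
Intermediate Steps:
$\left(-5 - 1\right) 4 \left(3 + 6\right) = \left(-5 - 1\right) 4 \cdot 9 = \left(-6\right) 4 \cdot 9 = \left(-24\right) 9 = -216$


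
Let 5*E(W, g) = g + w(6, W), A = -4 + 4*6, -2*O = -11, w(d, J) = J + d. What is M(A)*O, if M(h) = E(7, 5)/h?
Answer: 99/100 ≈ 0.99000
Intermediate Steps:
O = 11/2 (O = -½*(-11) = 11/2 ≈ 5.5000)
A = 20 (A = -4 + 24 = 20)
E(W, g) = 6/5 + W/5 + g/5 (E(W, g) = (g + (W + 6))/5 = (g + (6 + W))/5 = (6 + W + g)/5 = 6/5 + W/5 + g/5)
M(h) = 18/(5*h) (M(h) = (6/5 + (⅕)*7 + (⅕)*5)/h = (6/5 + 7/5 + 1)/h = 18/(5*h))
M(A)*O = ((18/5)/20)*(11/2) = ((18/5)*(1/20))*(11/2) = (9/50)*(11/2) = 99/100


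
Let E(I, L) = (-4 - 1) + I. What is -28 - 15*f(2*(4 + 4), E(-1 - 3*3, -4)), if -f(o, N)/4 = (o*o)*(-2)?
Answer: -30748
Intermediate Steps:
E(I, L) = -5 + I
f(o, N) = 8*o² (f(o, N) = -4*o*o*(-2) = -4*o²*(-2) = -(-8)*o² = 8*o²)
-28 - 15*f(2*(4 + 4), E(-1 - 3*3, -4)) = -28 - 120*(2*(4 + 4))² = -28 - 120*(2*8)² = -28 - 120*16² = -28 - 120*256 = -28 - 15*2048 = -28 - 30720 = -30748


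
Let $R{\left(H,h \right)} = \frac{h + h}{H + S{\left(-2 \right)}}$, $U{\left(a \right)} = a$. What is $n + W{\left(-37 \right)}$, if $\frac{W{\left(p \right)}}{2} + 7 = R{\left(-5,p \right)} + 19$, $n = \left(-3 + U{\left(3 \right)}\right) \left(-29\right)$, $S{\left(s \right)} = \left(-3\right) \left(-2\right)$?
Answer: $-124$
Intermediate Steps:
$S{\left(s \right)} = 6$
$R{\left(H,h \right)} = \frac{2 h}{6 + H}$ ($R{\left(H,h \right)} = \frac{h + h}{H + 6} = \frac{2 h}{6 + H}$)
$n = 0$ ($n = \left(-3 + 3\right) \left(-29\right) = 0 \left(-29\right) = 0$)
$W{\left(p \right)} = 24 + 4 p$ ($W{\left(p \right)} = -14 + 2 \left(\frac{2 p}{6 - 5} + 19\right) = -14 + 2 \left(\frac{2 p}{1} + 19\right) = -14 + 2 \left(2 p 1 + 19\right) = -14 + 2 \left(2 p + 19\right) = -14 + 2 \left(19 + 2 p\right) = -14 + \left(38 + 4 p\right) = 24 + 4 p$)
$n + W{\left(-37 \right)} = 0 + \left(24 + 4 \left(-37\right)\right) = 0 + \left(24 - 148\right) = 0 - 124 = -124$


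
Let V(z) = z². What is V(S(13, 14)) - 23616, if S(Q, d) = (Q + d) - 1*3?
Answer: -23040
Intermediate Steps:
S(Q, d) = -3 + Q + d (S(Q, d) = (Q + d) - 3 = -3 + Q + d)
V(S(13, 14)) - 23616 = (-3 + 13 + 14)² - 23616 = 24² - 23616 = 576 - 23616 = -23040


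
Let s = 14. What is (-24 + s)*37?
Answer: -370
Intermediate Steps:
(-24 + s)*37 = (-24 + 14)*37 = -10*37 = -370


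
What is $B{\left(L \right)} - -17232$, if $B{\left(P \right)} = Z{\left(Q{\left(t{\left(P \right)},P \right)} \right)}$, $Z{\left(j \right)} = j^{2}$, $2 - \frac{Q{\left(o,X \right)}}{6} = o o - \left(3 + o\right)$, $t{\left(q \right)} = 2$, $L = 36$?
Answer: $17556$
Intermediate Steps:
$Q{\left(o,X \right)} = 30 - 6 o^{2} + 6 o$ ($Q{\left(o,X \right)} = 12 - 6 \left(o o - \left(3 + o\right)\right) = 12 - 6 \left(o^{2} - \left(3 + o\right)\right) = 12 - 6 \left(-3 + o^{2} - o\right) = 12 + \left(18 - 6 o^{2} + 6 o\right) = 30 - 6 o^{2} + 6 o$)
$B{\left(P \right)} = 324$ ($B{\left(P \right)} = \left(30 - 6 \cdot 2^{2} + 6 \cdot 2\right)^{2} = \left(30 - 24 + 12\right)^{2} = 18^{2} = 324$)
$B{\left(L \right)} - -17232 = 324 - -17232 = 324 + 17232 = 17556$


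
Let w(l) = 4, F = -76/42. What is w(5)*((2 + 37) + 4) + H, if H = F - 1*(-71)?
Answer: 5065/21 ≈ 241.19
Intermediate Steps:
F = -38/21 (F = -76*1/42 = -38/21 ≈ -1.8095)
H = 1453/21 (H = -38/21 - 1*(-71) = -38/21 + 71 = 1453/21 ≈ 69.190)
w(5)*((2 + 37) + 4) + H = 4*((2 + 37) + 4) + 1453/21 = 4*(39 + 4) + 1453/21 = 4*43 + 1453/21 = 172 + 1453/21 = 5065/21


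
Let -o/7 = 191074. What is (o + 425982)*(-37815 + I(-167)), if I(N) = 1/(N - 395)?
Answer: 9685995664808/281 ≈ 3.4470e+10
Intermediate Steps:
I(N) = 1/(-395 + N)
o = -1337518 (o = -7*191074 = -1337518)
(o + 425982)*(-37815 + I(-167)) = (-1337518 + 425982)*(-37815 + 1/(-395 - 167)) = -911536*(-37815 + 1/(-562)) = -911536*(-37815 - 1/562) = -911536*(-21252031/562) = 9685995664808/281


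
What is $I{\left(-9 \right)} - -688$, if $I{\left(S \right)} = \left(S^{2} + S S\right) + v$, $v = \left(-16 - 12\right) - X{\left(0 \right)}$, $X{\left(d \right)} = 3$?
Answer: $819$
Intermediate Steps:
$v = -31$ ($v = \left(-16 - 12\right) - 3 = -28 - 3 = -31$)
$I{\left(S \right)} = -31 + 2 S^{2}$ ($I{\left(S \right)} = \left(S^{2} + S S\right) - 31 = \left(S^{2} + S^{2}\right) - 31 = 2 S^{2} - 31 = -31 + 2 S^{2}$)
$I{\left(-9 \right)} - -688 = \left(-31 + 2 \left(-9\right)^{2}\right) - -688 = \left(-31 + 2 \cdot 81\right) + 688 = \left(-31 + 162\right) + 688 = 131 + 688 = 819$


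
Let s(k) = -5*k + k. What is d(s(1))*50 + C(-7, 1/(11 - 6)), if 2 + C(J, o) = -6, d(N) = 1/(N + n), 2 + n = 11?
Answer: 2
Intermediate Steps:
n = 9 (n = -2 + 11 = 9)
s(k) = -4*k
d(N) = 1/(9 + N) (d(N) = 1/(N + 9) = 1/(9 + N))
C(J, o) = -8 (C(J, o) = -2 - 6 = -8)
d(s(1))*50 + C(-7, 1/(11 - 6)) = 50/(9 - 4*1) - 8 = 50/(9 - 4) - 8 = 50/5 - 8 = (⅕)*50 - 8 = 10 - 8 = 2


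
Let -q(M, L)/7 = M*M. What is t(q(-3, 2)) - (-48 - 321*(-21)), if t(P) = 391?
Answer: -6302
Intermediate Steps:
q(M, L) = -7*M² (q(M, L) = -7*M*M = -7*M²)
t(q(-3, 2)) - (-48 - 321*(-21)) = 391 - (-48 - 321*(-21)) = 391 - (-48 + 6741) = 391 - 1*6693 = 391 - 6693 = -6302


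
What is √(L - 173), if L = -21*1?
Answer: I*√194 ≈ 13.928*I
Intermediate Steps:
L = -21
√(L - 173) = √(-21 - 173) = √(-194) = I*√194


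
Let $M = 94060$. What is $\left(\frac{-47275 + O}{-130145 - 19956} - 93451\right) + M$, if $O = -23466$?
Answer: $\frac{91482250}{150101} \approx 609.47$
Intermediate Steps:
$\left(\frac{-47275 + O}{-130145 - 19956} - 93451\right) + M = \left(\frac{-47275 - 23466}{-130145 - 19956} - 93451\right) + 94060 = \left(- \frac{70741}{-150101} - 93451\right) + 94060 = \left(\left(-70741\right) \left(- \frac{1}{150101}\right) - 93451\right) + 94060 = \left(\frac{70741}{150101} - 93451\right) + 94060 = - \frac{14027017810}{150101} + 94060 = \frac{91482250}{150101}$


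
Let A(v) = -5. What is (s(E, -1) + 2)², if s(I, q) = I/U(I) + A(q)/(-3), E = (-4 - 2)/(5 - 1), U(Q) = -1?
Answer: 961/36 ≈ 26.694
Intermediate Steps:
E = -3/2 (E = -6/4 = -6*¼ = -3/2 ≈ -1.5000)
s(I, q) = 5/3 - I (s(I, q) = I/(-1) - 5/(-3) = I*(-1) - 5*(-⅓) = -I + 5/3 = 5/3 - I)
(s(E, -1) + 2)² = ((5/3 - 1*(-3/2)) + 2)² = ((5/3 + 3/2) + 2)² = (19/6 + 2)² = (31/6)² = 961/36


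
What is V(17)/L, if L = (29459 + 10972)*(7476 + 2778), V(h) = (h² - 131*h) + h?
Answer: -1921/414579474 ≈ -4.6336e-6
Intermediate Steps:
V(h) = h² - 130*h
L = 414579474 (L = 40431*10254 = 414579474)
V(17)/L = (17*(-130 + 17))/414579474 = (17*(-113))*(1/414579474) = -1921*1/414579474 = -1921/414579474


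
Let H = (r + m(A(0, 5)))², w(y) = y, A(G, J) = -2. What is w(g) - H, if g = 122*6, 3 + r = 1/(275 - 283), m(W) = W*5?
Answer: 35823/64 ≈ 559.73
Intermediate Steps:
m(W) = 5*W
r = -25/8 (r = -3 + 1/(275 - 283) = -3 + 1/(-8) = -3 - ⅛ = -25/8 ≈ -3.1250)
g = 732
H = 11025/64 (H = (-25/8 + 5*(-2))² = (-25/8 - 10)² = (-105/8)² = 11025/64 ≈ 172.27)
w(g) - H = 732 - 1*11025/64 = 732 - 11025/64 = 35823/64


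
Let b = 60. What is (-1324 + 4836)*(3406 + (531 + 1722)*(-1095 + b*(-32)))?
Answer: -23844334168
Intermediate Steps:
(-1324 + 4836)*(3406 + (531 + 1722)*(-1095 + b*(-32))) = (-1324 + 4836)*(3406 + (531 + 1722)*(-1095 + 60*(-32))) = 3512*(3406 + 2253*(-1095 - 1920)) = 3512*(3406 + 2253*(-3015)) = 3512*(3406 - 6792795) = 3512*(-6789389) = -23844334168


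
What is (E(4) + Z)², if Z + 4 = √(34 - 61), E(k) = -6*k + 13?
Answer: 198 - 90*I*√3 ≈ 198.0 - 155.88*I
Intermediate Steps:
E(k) = 13 - 6*k
Z = -4 + 3*I*√3 (Z = -4 + √(34 - 61) = -4 + √(-27) = -4 + 3*I*√3 ≈ -4.0 + 5.1962*I)
(E(4) + Z)² = ((13 - 6*4) + (-4 + 3*I*√3))² = ((13 - 24) + (-4 + 3*I*√3))² = (-11 + (-4 + 3*I*√3))² = (-15 + 3*I*√3)²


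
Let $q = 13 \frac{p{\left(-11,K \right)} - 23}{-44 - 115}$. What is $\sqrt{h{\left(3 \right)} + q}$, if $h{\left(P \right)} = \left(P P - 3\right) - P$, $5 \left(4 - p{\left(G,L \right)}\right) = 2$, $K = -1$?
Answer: $\frac{\sqrt{2898570}}{795} \approx 2.1415$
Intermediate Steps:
$p{\left(G,L \right)} = \frac{18}{5}$ ($p{\left(G,L \right)} = 4 - \frac{2}{5} = \frac{18}{5}$)
$h{\left(P \right)} = -3 + P^{2} - P$ ($h{\left(P \right)} = \left(P^{2} - 3\right) - P = \left(-3 + P^{2}\right) - P = -3 + P^{2} - P$)
$q = \frac{1261}{795}$ ($q = 13 \frac{\frac{18}{5} - 23}{-44 - 115} = 13 \left(- \frac{97}{5 \left(-159\right)}\right) = 13 \left(\left(- \frac{97}{5}\right) \left(- \frac{1}{159}\right)\right) = 13 \cdot \frac{97}{795} = \frac{1261}{795} \approx 1.5862$)
$\sqrt{h{\left(3 \right)} + q} = \sqrt{\left(-3 + 3^{2} - 3\right) + \frac{1261}{795}} = \sqrt{\left(-3 + 9 - 3\right) + \frac{1261}{795}} = \sqrt{3 + \frac{1261}{795}} = \sqrt{\frac{3646}{795}} = \frac{\sqrt{2898570}}{795}$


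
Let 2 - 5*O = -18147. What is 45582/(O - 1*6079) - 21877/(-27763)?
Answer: -1009926598/56664283 ≈ -17.823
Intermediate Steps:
O = 18149/5 (O = 2/5 - 1/5*(-18147) = 2/5 + 18147/5 = 18149/5 ≈ 3629.8)
45582/(O - 1*6079) - 21877/(-27763) = 45582/(18149/5 - 1*6079) - 21877/(-27763) = 45582/(18149/5 - 6079) - 21877*(-1/27763) = 45582/(-12246/5) + 21877/27763 = 45582*(-5/12246) + 21877/27763 = -37985/2041 + 21877/27763 = -1009926598/56664283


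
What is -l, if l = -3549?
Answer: 3549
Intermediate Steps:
-l = -1*(-3549) = 3549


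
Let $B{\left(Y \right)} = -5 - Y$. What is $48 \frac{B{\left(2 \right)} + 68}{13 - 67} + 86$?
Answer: $\frac{286}{9} \approx 31.778$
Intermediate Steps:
$48 \frac{B{\left(2 \right)} + 68}{13 - 67} + 86 = 48 \frac{\left(-5 - 2\right) + 68}{13 - 67} + 86 = 48 \frac{\left(-5 - 2\right) + 68}{-54} + 86 = 48 \left(-7 + 68\right) \left(- \frac{1}{54}\right) + 86 = 48 \cdot 61 \left(- \frac{1}{54}\right) + 86 = 48 \left(- \frac{61}{54}\right) + 86 = - \frac{488}{9} + 86 = \frac{286}{9}$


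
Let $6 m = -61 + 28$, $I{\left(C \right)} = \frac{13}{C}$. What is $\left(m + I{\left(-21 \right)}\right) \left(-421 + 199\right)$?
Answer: $\frac{9509}{7} \approx 1358.4$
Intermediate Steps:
$m = - \frac{11}{2}$ ($m = \frac{-61 + 28}{6} = \frac{1}{6} \left(-33\right) = - \frac{11}{2} \approx -5.5$)
$\left(m + I{\left(-21 \right)}\right) \left(-421 + 199\right) = \left(- \frac{11}{2} + \frac{13}{-21}\right) \left(-421 + 199\right) = \left(- \frac{11}{2} + 13 \left(- \frac{1}{21}\right)\right) \left(-222\right) = \left(- \frac{11}{2} - \frac{13}{21}\right) \left(-222\right) = \left(- \frac{257}{42}\right) \left(-222\right) = \frac{9509}{7}$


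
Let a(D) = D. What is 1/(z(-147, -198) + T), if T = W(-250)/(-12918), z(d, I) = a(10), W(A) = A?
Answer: 6459/64715 ≈ 0.099807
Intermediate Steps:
z(d, I) = 10
T = 125/6459 (T = -250/(-12918) = -250*(-1/12918) = 125/6459 ≈ 0.019353)
1/(z(-147, -198) + T) = 1/(10 + 125/6459) = 1/(64715/6459) = 6459/64715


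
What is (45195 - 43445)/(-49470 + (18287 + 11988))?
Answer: -350/3839 ≈ -0.091170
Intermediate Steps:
(45195 - 43445)/(-49470 + (18287 + 11988)) = 1750/(-49470 + 30275) = 1750/(-19195) = 1750*(-1/19195) = -350/3839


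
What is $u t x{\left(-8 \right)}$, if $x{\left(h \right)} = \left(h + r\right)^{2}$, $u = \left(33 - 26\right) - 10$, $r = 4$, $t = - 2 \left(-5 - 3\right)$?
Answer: $-768$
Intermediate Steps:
$t = 16$ ($t = \left(-2\right) \left(-8\right) = 16$)
$u = -3$ ($u = 7 - 10 = -3$)
$x{\left(h \right)} = \left(4 + h\right)^{2}$ ($x{\left(h \right)} = \left(h + 4\right)^{2} = \left(4 + h\right)^{2}$)
$u t x{\left(-8 \right)} = \left(-3\right) 16 \left(4 - 8\right)^{2} = - 48 \left(-4\right)^{2} = \left(-48\right) 16 = -768$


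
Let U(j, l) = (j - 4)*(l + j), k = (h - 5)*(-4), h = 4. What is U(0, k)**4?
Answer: 65536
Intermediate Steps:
k = 4 (k = (4 - 5)*(-4) = -1*(-4) = 4)
U(j, l) = (-4 + j)*(j + l)
U(0, k)**4 = (0**2 - 4*0 - 4*4 + 0*4)**4 = (0 + 0 - 16 + 0)**4 = (-16)**4 = 65536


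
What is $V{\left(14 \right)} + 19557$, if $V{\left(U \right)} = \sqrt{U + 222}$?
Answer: $19557 + 2 \sqrt{59} \approx 19572.0$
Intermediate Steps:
$V{\left(U \right)} = \sqrt{222 + U}$
$V{\left(14 \right)} + 19557 = \sqrt{222 + 14} + 19557 = \sqrt{236} + 19557 = 2 \sqrt{59} + 19557 = 19557 + 2 \sqrt{59}$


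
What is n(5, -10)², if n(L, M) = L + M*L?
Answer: 2025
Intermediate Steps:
n(L, M) = L + L*M
n(5, -10)² = (5*(1 - 10))² = (5*(-9))² = (-45)² = 2025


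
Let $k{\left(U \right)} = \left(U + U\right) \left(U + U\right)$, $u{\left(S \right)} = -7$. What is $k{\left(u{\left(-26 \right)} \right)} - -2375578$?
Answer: $2375774$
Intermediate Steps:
$k{\left(U \right)} = 4 U^{2}$ ($k{\left(U \right)} = 2 U 2 U = 4 U^{2}$)
$k{\left(u{\left(-26 \right)} \right)} - -2375578 = 4 \left(-7\right)^{2} - -2375578 = 4 \cdot 49 + 2375578 = 196 + 2375578 = 2375774$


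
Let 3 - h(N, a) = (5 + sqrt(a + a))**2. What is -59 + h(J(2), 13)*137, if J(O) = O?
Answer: -6635 - 1370*sqrt(26) ≈ -13621.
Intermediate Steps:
h(N, a) = 3 - (5 + sqrt(2)*sqrt(a))**2 (h(N, a) = 3 - (5 + sqrt(a + a))**2 = 3 - (5 + sqrt(2*a))**2 = 3 - (5 + sqrt(2)*sqrt(a))**2)
-59 + h(J(2), 13)*137 = -59 + (3 - (5 + sqrt(2)*sqrt(13))**2)*137 = -59 + (3 - (5 + sqrt(26))**2)*137 = -59 + (411 - 137*(5 + sqrt(26))**2) = 352 - 137*(5 + sqrt(26))**2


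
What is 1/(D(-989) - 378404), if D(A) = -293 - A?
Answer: -1/377708 ≈ -2.6475e-6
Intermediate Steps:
1/(D(-989) - 378404) = 1/((-293 - 1*(-989)) - 378404) = 1/((-293 + 989) - 378404) = 1/(696 - 378404) = 1/(-377708) = -1/377708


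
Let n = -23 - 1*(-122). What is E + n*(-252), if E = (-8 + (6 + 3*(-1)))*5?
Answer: -24973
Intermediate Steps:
n = 99 (n = -23 + 122 = 99)
E = -25 (E = (-8 + (6 - 3))*5 = (-8 + 3)*5 = -5*5 = -25)
E + n*(-252) = -25 + 99*(-252) = -25 - 24948 = -24973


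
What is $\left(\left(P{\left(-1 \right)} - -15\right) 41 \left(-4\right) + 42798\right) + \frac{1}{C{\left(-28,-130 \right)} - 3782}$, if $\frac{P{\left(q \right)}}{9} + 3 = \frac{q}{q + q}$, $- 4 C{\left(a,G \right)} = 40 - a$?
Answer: $\frac{167262371}{3799} \approx 44028.0$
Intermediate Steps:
$C{\left(a,G \right)} = -10 + \frac{a}{4}$ ($C{\left(a,G \right)} = - \frac{40 - a}{4} = -10 + \frac{a}{4}$)
$P{\left(q \right)} = - \frac{45}{2}$ ($P{\left(q \right)} = -27 + 9 \frac{q}{q + q} = -27 + 9 \frac{q}{2 q} = -27 + 9 q \frac{1}{2 q} = -27 + 9 \cdot \frac{1}{2} = -27 + \frac{9}{2} = - \frac{45}{2}$)
$\left(\left(P{\left(-1 \right)} - -15\right) 41 \left(-4\right) + 42798\right) + \frac{1}{C{\left(-28,-130 \right)} - 3782} = \left(\left(- \frac{45}{2} - -15\right) 41 \left(-4\right) + 42798\right) + \frac{1}{\left(-10 + \frac{1}{4} \left(-28\right)\right) - 3782} = \left(\left(- \frac{45}{2} + 15\right) 41 \left(-4\right) + 42798\right) + \frac{1}{\left(-10 - 7\right) - 3782} = \left(\left(- \frac{15}{2}\right) 41 \left(-4\right) + 42798\right) + \frac{1}{-17 - 3782} = \left(\left(- \frac{615}{2}\right) \left(-4\right) + 42798\right) + \frac{1}{-3799} = \left(1230 + 42798\right) - \frac{1}{3799} = 44028 - \frac{1}{3799} = \frac{167262371}{3799}$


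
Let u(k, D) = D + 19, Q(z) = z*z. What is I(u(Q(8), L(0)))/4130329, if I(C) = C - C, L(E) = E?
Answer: 0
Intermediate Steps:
Q(z) = z²
u(k, D) = 19 + D
I(C) = 0
I(u(Q(8), L(0)))/4130329 = 0/4130329 = 0*(1/4130329) = 0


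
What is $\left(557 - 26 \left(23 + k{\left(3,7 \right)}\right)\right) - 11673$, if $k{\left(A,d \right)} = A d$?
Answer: $-12260$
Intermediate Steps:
$\left(557 - 26 \left(23 + k{\left(3,7 \right)}\right)\right) - 11673 = \left(557 - 26 \left(23 + 3 \cdot 7\right)\right) - 11673 = \left(557 - 26 \left(23 + 21\right)\right) - 11673 = \left(557 - 1144\right) - 11673 = -587 - 11673 = -12260$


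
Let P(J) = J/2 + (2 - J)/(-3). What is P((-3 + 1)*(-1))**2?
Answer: 1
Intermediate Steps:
P(J) = -2/3 + 5*J/6 (P(J) = J*(1/2) + (2 - J)*(-1/3) = J/2 + (-2/3 + J/3) = -2/3 + 5*J/6)
P((-3 + 1)*(-1))**2 = (-2/3 + 5*((-3 + 1)*(-1))/6)**2 = (-2/3 + 5*(-2*(-1))/6)**2 = (-2/3 + (5/6)*2)**2 = (-2/3 + 5/3)**2 = 1**2 = 1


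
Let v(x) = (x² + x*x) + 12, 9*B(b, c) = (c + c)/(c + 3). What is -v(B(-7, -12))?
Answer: -8876/729 ≈ -12.176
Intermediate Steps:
B(b, c) = 2*c/(9*(3 + c)) (B(b, c) = ((c + c)/(c + 3))/9 = ((2*c)/(3 + c))/9 = (2*c/(3 + c))/9 = 2*c/(9*(3 + c)))
v(x) = 12 + 2*x² (v(x) = (x² + x²) + 12 = 2*x² + 12 = 12 + 2*x²)
-v(B(-7, -12)) = -(12 + 2*((2/9)*(-12)/(3 - 12))²) = -(12 + 2*((2/9)*(-12)/(-9))²) = -(12 + 2*((2/9)*(-12)*(-⅑))²) = -(12 + 2*(8/27)²) = -(12 + 2*(64/729)) = -(12 + 128/729) = -1*8876/729 = -8876/729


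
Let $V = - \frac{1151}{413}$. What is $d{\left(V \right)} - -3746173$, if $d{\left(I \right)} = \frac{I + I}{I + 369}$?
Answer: $\frac{283296839628}{75623} \approx 3.7462 \cdot 10^{6}$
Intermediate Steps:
$V = - \frac{1151}{413}$ ($V = \left(-1151\right) \frac{1}{413} = - \frac{1151}{413} \approx -2.7869$)
$d{\left(I \right)} = \frac{2 I}{369 + I}$
$d{\left(V \right)} - -3746173 = 2 \left(- \frac{1151}{413}\right) \frac{1}{369 - \frac{1151}{413}} - -3746173 = 2 \left(- \frac{1151}{413}\right) \frac{1}{\frac{151246}{413}} + 3746173 = 2 \left(- \frac{1151}{413}\right) \frac{413}{151246} + 3746173 = - \frac{1151}{75623} + 3746173 = \frac{283296839628}{75623}$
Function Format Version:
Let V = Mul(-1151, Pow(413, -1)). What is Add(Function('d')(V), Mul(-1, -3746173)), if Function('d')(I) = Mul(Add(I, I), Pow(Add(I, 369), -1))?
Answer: Rational(283296839628, 75623) ≈ 3.7462e+6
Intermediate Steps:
V = Rational(-1151, 413) (V = Mul(-1151, Rational(1, 413)) = Rational(-1151, 413) ≈ -2.7869)
Function('d')(I) = Mul(2, I, Pow(Add(369, I), -1)) (Function('d')(I) = Mul(Mul(2, I), Pow(Add(369, I), -1)) = Mul(2, I, Pow(Add(369, I), -1)))
Add(Function('d')(V), Mul(-1, -3746173)) = Add(Mul(2, Rational(-1151, 413), Pow(Add(369, Rational(-1151, 413)), -1)), Mul(-1, -3746173)) = Add(Mul(2, Rational(-1151, 413), Pow(Rational(151246, 413), -1)), 3746173) = Add(Mul(2, Rational(-1151, 413), Rational(413, 151246)), 3746173) = Add(Rational(-1151, 75623), 3746173) = Rational(283296839628, 75623)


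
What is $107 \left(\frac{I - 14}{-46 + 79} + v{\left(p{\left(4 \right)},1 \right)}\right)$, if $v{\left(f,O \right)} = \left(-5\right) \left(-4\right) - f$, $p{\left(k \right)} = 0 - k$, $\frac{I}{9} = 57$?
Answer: $\frac{138137}{33} \approx 4186.0$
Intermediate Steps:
$I = 513$ ($I = 9 \cdot 57 = 513$)
$p{\left(k \right)} = - k$
$v{\left(f,O \right)} = 20 - f$
$107 \left(\frac{I - 14}{-46 + 79} + v{\left(p{\left(4 \right)},1 \right)}\right) = 107 \left(\frac{513 - 14}{-46 + 79} + \left(20 - \left(-1\right) 4\right)\right) = 107 \left(\frac{499}{33} + \left(20 - -4\right)\right) = 107 \left(499 \cdot \frac{1}{33} + \left(20 + 4\right)\right) = 107 \left(\frac{499}{33} + 24\right) = 107 \cdot \frac{1291}{33} = \frac{138137}{33}$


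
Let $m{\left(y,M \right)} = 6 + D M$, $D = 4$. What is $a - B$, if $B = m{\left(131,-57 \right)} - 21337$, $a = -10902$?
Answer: $10657$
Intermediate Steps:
$m{\left(y,M \right)} = 6 + 4 M$
$B = -21559$ ($B = \left(6 + 4 \left(-57\right)\right) - 21337 = \left(6 - 228\right) - 21337 = -222 - 21337 = -21559$)
$a - B = -10902 - -21559 = -10902 + 21559 = 10657$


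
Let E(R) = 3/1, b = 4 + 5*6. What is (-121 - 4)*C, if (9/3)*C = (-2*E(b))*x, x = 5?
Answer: 1250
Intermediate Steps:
b = 34 (b = 4 + 30 = 34)
E(R) = 3 (E(R) = 3*1 = 3)
C = -10 (C = (-2*3*5)/3 = (-6*5)/3 = (⅓)*(-30) = -10)
(-121 - 4)*C = (-121 - 4)*(-10) = -125*(-10) = 1250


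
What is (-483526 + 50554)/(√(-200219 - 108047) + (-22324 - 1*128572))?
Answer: 32666871456/11384955541 + 216486*I*√308266/11384955541 ≈ 2.8693 + 0.010558*I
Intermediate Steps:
(-483526 + 50554)/(√(-200219 - 108047) + (-22324 - 1*128572)) = -432972/(√(-308266) + (-22324 - 128572)) = -432972/(I*√308266 - 150896) = -432972/(-150896 + I*√308266)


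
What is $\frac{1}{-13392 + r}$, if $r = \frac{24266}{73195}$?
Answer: $- \frac{73195}{980203174} \approx -7.4673 \cdot 10^{-5}$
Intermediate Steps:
$r = \frac{24266}{73195}$ ($r = 24266 \cdot \frac{1}{73195} = \frac{24266}{73195} \approx 0.33153$)
$\frac{1}{-13392 + r} = \frac{1}{-13392 + \frac{24266}{73195}} = \frac{1}{- \frac{980203174}{73195}} = - \frac{73195}{980203174}$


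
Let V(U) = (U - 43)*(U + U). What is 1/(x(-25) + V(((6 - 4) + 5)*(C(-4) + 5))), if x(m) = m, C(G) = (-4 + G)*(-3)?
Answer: 1/64935 ≈ 1.5400e-5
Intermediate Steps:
C(G) = 12 - 3*G
V(U) = 2*U*(-43 + U) (V(U) = (-43 + U)*(2*U) = 2*U*(-43 + U))
1/(x(-25) + V(((6 - 4) + 5)*(C(-4) + 5))) = 1/(-25 + 2*(((6 - 4) + 5)*((12 - 3*(-4)) + 5))*(-43 + ((6 - 4) + 5)*((12 - 3*(-4)) + 5))) = 1/(-25 + 2*((2 + 5)*((12 + 12) + 5))*(-43 + (2 + 5)*((12 + 12) + 5))) = 1/(-25 + 2*(7*(24 + 5))*(-43 + 7*(24 + 5))) = 1/(-25 + 2*(7*29)*(-43 + 7*29)) = 1/(-25 + 2*203*(-43 + 203)) = 1/(-25 + 2*203*160) = 1/(-25 + 64960) = 1/64935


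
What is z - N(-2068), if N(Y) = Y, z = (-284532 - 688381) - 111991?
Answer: -1082836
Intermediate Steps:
z = -1084904 (z = -972913 - 111991 = -1084904)
z - N(-2068) = -1084904 - 1*(-2068) = -1084904 + 2068 = -1082836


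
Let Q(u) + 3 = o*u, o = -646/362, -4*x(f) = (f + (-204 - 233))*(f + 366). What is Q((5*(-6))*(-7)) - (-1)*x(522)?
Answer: -3483843/181 ≈ -19248.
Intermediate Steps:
x(f) = -(-437 + f)*(366 + f)/4 (x(f) = -(f + (-204 - 233))*(f + 366)/4 = -(f - 437)*(366 + f)/4 = -(-437 + f)*(366 + f)/4)
o = -323/181 (o = -646*1/362 = -323/181 ≈ -1.7845)
Q(u) = -3 - 323*u/181
Q((5*(-6))*(-7)) - (-1)*x(522) = (-3 - 323*5*(-6)*(-7)/181) - (-1)*(79971/2 - ¼*522² + (71/4)*522) = (-3 - (-9690)*(-7)/181) - (-1)*(79971/2 - ¼*272484 + 18531/2) = (-3 - 323/181*210) - (-1)*(79971/2 - 68121 + 18531/2) = (-3 - 67830/181) - (-1)*(-18870) = -68373/181 - 1*18870 = -68373/181 - 18870 = -3483843/181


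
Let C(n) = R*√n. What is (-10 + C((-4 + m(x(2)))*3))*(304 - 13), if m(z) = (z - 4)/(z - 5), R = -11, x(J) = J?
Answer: -2910 - 3201*I*√10 ≈ -2910.0 - 10122.0*I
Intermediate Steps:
m(z) = (-4 + z)/(-5 + z)
C(n) = -11*√n
(-10 + C((-4 + m(x(2)))*3))*(304 - 13) = (-10 - 11*√3*√(-4 + (-4 + 2)/(-5 + 2)))*(304 - 13) = (-10 - 11*√3*√(-4 - 2/(-3)))*291 = (-10 - 11*√3*√(-4 - ⅓*(-2)))*291 = (-10 - 11*√3*√(-4 + ⅔))*291 = (-10 - 11*I*√10)*291 = -2910 - 3201*I*√10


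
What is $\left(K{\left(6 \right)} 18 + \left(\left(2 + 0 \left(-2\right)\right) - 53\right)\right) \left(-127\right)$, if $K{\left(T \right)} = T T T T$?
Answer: $-2956179$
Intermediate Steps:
$K{\left(T \right)} = T^{4}$ ($K{\left(T \right)} = T T^{2} T = T^{3} T = T^{4}$)
$\left(K{\left(6 \right)} 18 + \left(\left(2 + 0 \left(-2\right)\right) - 53\right)\right) \left(-127\right) = \left(6^{4} \cdot 18 + \left(\left(2 + 0 \left(-2\right)\right) - 53\right)\right) \left(-127\right) = \left(1296 \cdot 18 + \left(\left(2 + 0\right) - 53\right)\right) \left(-127\right) = \left(23328 + \left(2 - 53\right)\right) \left(-127\right) = \left(23328 - 51\right) \left(-127\right) = 23277 \left(-127\right) = -2956179$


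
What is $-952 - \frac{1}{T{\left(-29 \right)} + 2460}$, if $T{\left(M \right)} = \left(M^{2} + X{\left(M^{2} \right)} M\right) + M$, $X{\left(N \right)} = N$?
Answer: $- \frac{20103383}{21117} \approx -952.0$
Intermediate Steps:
$T{\left(M \right)} = M + M^{2} + M^{3}$ ($T{\left(M \right)} = \left(M^{2} + M^{2} M\right) + M = \left(M^{2} + M^{3}\right) + M = M + M^{2} + M^{3}$)
$-952 - \frac{1}{T{\left(-29 \right)} + 2460} = -952 - \frac{1}{- 29 \left(1 - 29 + \left(-29\right)^{2}\right) + 2460} = -952 - \frac{1}{- 29 \left(1 - 29 + 841\right) + 2460} = -952 - \frac{1}{\left(-29\right) 813 + 2460} = -952 - \frac{1}{-23577 + 2460} = -952 - \frac{1}{-21117} = -952 - - \frac{1}{21117} = -952 + \frac{1}{21117} = - \frac{20103383}{21117}$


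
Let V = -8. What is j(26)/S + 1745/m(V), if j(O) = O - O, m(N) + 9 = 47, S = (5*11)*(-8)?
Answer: 1745/38 ≈ 45.921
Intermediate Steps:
S = -440 (S = 55*(-8) = -440)
m(N) = 38 (m(N) = -9 + 47 = 38)
j(O) = 0
j(26)/S + 1745/m(V) = 0/(-440) + 1745/38 = 0*(-1/440) + 1745*(1/38) = 0 + 1745/38 = 1745/38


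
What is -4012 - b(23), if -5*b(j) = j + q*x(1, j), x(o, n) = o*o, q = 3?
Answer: -20034/5 ≈ -4006.8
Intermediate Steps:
x(o, n) = o²
b(j) = -⅗ - j/5 (b(j) = -(j + 3*1²)/5 = -(j + 3*1)/5 = -(j + 3)/5 = -(3 + j)/5 = -⅗ - j/5)
-4012 - b(23) = -4012 - (-⅗ - ⅕*23) = -4012 - (-⅗ - 23/5) = -4012 - 1*(-26/5) = -4012 + 26/5 = -20034/5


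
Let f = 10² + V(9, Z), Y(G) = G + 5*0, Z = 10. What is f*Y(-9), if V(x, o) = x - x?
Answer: -900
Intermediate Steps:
V(x, o) = 0
Y(G) = G (Y(G) = G + 0 = G)
f = 100 (f = 10² + 0 = 100 + 0 = 100)
f*Y(-9) = 100*(-9) = -900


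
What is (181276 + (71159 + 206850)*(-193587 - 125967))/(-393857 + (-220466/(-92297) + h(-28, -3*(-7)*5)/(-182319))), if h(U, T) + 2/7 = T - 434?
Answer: 5232265667352000359355/23196555057112547 ≈ 2.2556e+5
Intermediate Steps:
h(U, T) = -3040/7 + T (h(U, T) = -2/7 + (T - 434) = -2/7 + (-434 + T) = -3040/7 + T)
(181276 + (71159 + 206850)*(-193587 - 125967))/(-393857 + (-220466/(-92297) + h(-28, -3*(-7)*5)/(-182319))) = (181276 + (71159 + 206850)*(-193587 - 125967))/(-393857 + (-220466/(-92297) + (-3040/7 - 3*(-7)*5)/(-182319))) = (181276 + 278009*(-319554))/(-393857 + (-220466*(-1/92297) + (-3040/7 + 21*5)*(-1/182319))) = (181276 - 88838887986)/(-393857 + (220466/92297 + (-3040/7 + 105)*(-1/182319))) = -88838706710/(-393857 + (220466/92297 - 2305/7*(-1/182319))) = -88838706710/(-393857 + (220466/92297 + 2305/1276233)) = -88838706710/(-393857 + 281578729163/117792477201) = -88838706710/(-46393110114225094/117792477201) = -88838706710*(-117792477201/46393110114225094) = 5232265667352000359355/23196555057112547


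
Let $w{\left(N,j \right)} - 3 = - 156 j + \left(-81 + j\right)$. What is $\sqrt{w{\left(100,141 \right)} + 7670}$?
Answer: $i \sqrt{14263} \approx 119.43 i$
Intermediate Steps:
$w{\left(N,j \right)} = -78 - 155 j$ ($w{\left(N,j \right)} = 3 - \left(81 + 155 j\right) = -78 - 155 j$)
$\sqrt{w{\left(100,141 \right)} + 7670} = \sqrt{\left(-78 - 21855\right) + 7670} = \sqrt{-21933 + 7670} = \sqrt{-14263} = i \sqrt{14263}$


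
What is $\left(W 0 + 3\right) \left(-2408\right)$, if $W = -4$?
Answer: $-7224$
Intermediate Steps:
$\left(W 0 + 3\right) \left(-2408\right) = \left(\left(-4\right) 0 + 3\right) \left(-2408\right) = \left(0 + 3\right) \left(-2408\right) = 3 \left(-2408\right) = -7224$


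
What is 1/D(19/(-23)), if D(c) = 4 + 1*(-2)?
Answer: 1/2 ≈ 0.50000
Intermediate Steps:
D(c) = 2 (D(c) = 4 - 2 = 2)
1/D(19/(-23)) = 1/2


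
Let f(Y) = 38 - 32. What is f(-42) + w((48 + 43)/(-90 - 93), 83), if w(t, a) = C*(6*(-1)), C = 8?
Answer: -42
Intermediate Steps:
f(Y) = 6
w(t, a) = -48 (w(t, a) = 8*(6*(-1)) = 8*(-6) = -48)
f(-42) + w((48 + 43)/(-90 - 93), 83) = 6 - 48 = -42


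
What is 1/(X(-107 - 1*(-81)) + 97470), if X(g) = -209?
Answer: 1/97261 ≈ 1.0282e-5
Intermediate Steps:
1/(X(-107 - 1*(-81)) + 97470) = 1/(-209 + 97470) = 1/97261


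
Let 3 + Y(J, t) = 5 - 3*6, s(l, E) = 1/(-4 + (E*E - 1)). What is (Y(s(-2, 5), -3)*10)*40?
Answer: -6400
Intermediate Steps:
s(l, E) = 1/(-5 + E²) (s(l, E) = 1/(-4 + (E² - 1)) = 1/(-4 + (-1 + E²)) = 1/(-5 + E²))
Y(J, t) = -16 (Y(J, t) = -3 + (5 - 3*6) = -3 + (5 - 18) = -3 - 13 = -16)
(Y(s(-2, 5), -3)*10)*40 = -16*10*40 = -160*40 = -6400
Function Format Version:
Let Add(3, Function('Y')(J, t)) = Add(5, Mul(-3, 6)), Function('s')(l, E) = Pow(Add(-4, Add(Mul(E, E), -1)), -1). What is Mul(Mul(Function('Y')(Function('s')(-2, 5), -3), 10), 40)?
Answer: -6400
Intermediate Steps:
Function('s')(l, E) = Pow(Add(-5, Pow(E, 2)), -1) (Function('s')(l, E) = Pow(Add(-4, Add(Pow(E, 2), -1)), -1) = Pow(Add(-4, Add(-1, Pow(E, 2))), -1) = Pow(Add(-5, Pow(E, 2)), -1))
Function('Y')(J, t) = -16 (Function('Y')(J, t) = Add(-3, Add(5, Mul(-3, 6))) = Add(-3, Add(5, -18)) = Add(-3, -13) = -16)
Mul(Mul(Function('Y')(Function('s')(-2, 5), -3), 10), 40) = Mul(Mul(-16, 10), 40) = Mul(-160, 40) = -6400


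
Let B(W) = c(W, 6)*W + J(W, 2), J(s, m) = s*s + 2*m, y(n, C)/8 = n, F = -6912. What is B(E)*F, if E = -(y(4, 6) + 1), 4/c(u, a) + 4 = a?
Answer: -7098624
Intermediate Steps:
y(n, C) = 8*n
c(u, a) = 4/(-4 + a)
E = -33 (E = -(8*4 + 1) = -(32 + 1) = -1*33 = -33)
J(s, m) = s² + 2*m
B(W) = 4 + W² + 2*W (B(W) = (4/(-4 + 6))*W + (W² + 2*2) = (4/2)*W + (W² + 4) = (4*(½))*W + (4 + W²) = 2*W + (4 + W²) = 4 + W² + 2*W)
B(E)*F = (4 + (-33)² + 2*(-33))*(-6912) = (4 + 1089 - 66)*(-6912) = 1027*(-6912) = -7098624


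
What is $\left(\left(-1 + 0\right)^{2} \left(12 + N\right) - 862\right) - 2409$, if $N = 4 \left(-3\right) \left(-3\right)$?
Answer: $-3223$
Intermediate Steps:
$N = 36$ ($N = \left(-12\right) \left(-3\right) = 36$)
$\left(\left(-1 + 0\right)^{2} \left(12 + N\right) - 862\right) - 2409 = \left(\left(-1 + 0\right)^{2} \left(12 + 36\right) - 862\right) - 2409 = \left(\left(-1\right)^{2} \cdot 48 - 862\right) - 2409 = \left(1 \cdot 48 - 862\right) - 2409 = \left(48 - 862\right) - 2409 = -814 - 2409 = -3223$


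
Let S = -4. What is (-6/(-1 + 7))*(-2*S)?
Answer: -8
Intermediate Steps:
(-6/(-1 + 7))*(-2*S) = (-6/(-1 + 7))*(-2*(-4)) = (-6/6)*8 = ((⅙)*(-6))*8 = -1*8 = -8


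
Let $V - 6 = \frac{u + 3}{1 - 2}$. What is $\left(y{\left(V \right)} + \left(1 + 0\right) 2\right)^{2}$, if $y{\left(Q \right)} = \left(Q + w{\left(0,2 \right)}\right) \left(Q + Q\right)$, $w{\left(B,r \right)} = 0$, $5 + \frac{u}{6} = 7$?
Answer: $26896$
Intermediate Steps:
$u = 12$ ($u = -30 + 6 \cdot 7 = -30 + 42 = 12$)
$V = -9$ ($V = 6 + \frac{12 + 3}{1 - 2} = 6 + \frac{15}{-1} = 6 + 15 \left(-1\right) = 6 - 15 = -9$)
$y{\left(Q \right)} = 2 Q^{2}$ ($y{\left(Q \right)} = \left(Q + 0\right) \left(Q + Q\right) = Q 2 Q = 2 Q^{2}$)
$\left(y{\left(V \right)} + \left(1 + 0\right) 2\right)^{2} = \left(2 \left(-9\right)^{2} + \left(1 + 0\right) 2\right)^{2} = \left(2 \cdot 81 + 1 \cdot 2\right)^{2} = \left(162 + 2\right)^{2} = 164^{2} = 26896$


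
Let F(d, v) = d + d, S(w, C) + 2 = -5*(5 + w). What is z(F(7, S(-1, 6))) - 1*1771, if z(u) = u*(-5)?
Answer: -1841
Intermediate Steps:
S(w, C) = -27 - 5*w (S(w, C) = -2 - 5*(5 + w) = -2 + (-25 - 5*w) = -27 - 5*w)
F(d, v) = 2*d
z(u) = -5*u
z(F(7, S(-1, 6))) - 1*1771 = -10*7 - 1*1771 = -5*14 - 1771 = -70 - 1771 = -1841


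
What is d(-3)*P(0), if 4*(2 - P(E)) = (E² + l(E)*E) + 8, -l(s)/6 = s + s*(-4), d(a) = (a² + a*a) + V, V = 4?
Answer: 0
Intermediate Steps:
d(a) = 4 + 2*a² (d(a) = (a² + a*a) + 4 = (a² + a²) + 4 = 2*a² + 4 = 4 + 2*a²)
l(s) = 18*s (l(s) = -6*(s + s*(-4)) = -6*(s - 4*s) = -(-18)*s = 18*s)
P(E) = -19*E²/4 (P(E) = 2 - ((E² + (18*E)*E) + 8)/4 = 2 - ((E² + 18*E²) + 8)/4 = 2 - (19*E² + 8)/4 = 2 - (8 + 19*E²)/4 = 2 + (-2 - 19*E²/4) = -19*E²/4)
d(-3)*P(0) = (4 + 2*(-3)²)*(-19/4*0²) = (4 + 2*9)*(-19/4*0) = (4 + 18)*0 = 22*0 = 0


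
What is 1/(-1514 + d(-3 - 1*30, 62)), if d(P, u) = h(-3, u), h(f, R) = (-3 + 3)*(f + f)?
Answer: -1/1514 ≈ -0.00066050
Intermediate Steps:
h(f, R) = 0 (h(f, R) = 0*(2*f) = 0)
d(P, u) = 0
1/(-1514 + d(-3 - 1*30, 62)) = 1/(-1514 + 0) = 1/(-1514) = -1/1514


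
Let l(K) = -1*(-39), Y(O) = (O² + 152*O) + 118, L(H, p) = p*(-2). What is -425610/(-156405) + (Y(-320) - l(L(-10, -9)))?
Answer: 561407627/10427 ≈ 53842.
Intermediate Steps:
L(H, p) = -2*p
Y(O) = 118 + O² + 152*O
l(K) = 39
-425610/(-156405) + (Y(-320) - l(L(-10, -9))) = -425610/(-156405) + ((118 + (-320)² + 152*(-320)) - 1*39) = -425610*(-1/156405) + ((118 + 102400 - 48640) - 39) = 28374/10427 + (53878 - 39) = 28374/10427 + 53839 = 561407627/10427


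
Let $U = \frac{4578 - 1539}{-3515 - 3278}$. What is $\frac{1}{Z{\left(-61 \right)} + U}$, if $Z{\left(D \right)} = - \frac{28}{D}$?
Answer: $\frac{414373}{4825} \approx 85.88$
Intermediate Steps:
$U = - \frac{3039}{6793}$ ($U = \frac{3039}{-6793} = 3039 \left(- \frac{1}{6793}\right) = - \frac{3039}{6793} \approx -0.44737$)
$\frac{1}{Z{\left(-61 \right)} + U} = \frac{1}{- \frac{28}{-61} - \frac{3039}{6793}} = \frac{1}{\left(-28\right) \left(- \frac{1}{61}\right) - \frac{3039}{6793}} = \frac{1}{\frac{28}{61} - \frac{3039}{6793}} = \frac{1}{\frac{4825}{414373}} = \frac{414373}{4825}$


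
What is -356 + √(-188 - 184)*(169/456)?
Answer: -356 + 169*I*√93/228 ≈ -356.0 + 7.1481*I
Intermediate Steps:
-356 + √(-188 - 184)*(169/456) = -356 + √(-372)*(169*(1/456)) = -356 + (2*I*√93)*(169/456) = -356 + 169*I*√93/228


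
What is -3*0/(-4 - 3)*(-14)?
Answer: 0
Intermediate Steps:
-3*0/(-4 - 3)*(-14) = -3*0/(-7)*(-14) = -(-3)*0/7*(-14) = -3*0*(-14) = 0*(-14) = 0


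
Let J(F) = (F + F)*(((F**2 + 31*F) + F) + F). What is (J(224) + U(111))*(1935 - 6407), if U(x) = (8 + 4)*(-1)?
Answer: -115334901344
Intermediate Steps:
U(x) = -12 (U(x) = 12*(-1) = -12)
J(F) = 2*F*(F**2 + 33*F) (J(F) = (2*F)*((F**2 + 32*F) + F) = (2*F)*(F**2 + 33*F) = 2*F*(F**2 + 33*F))
(J(224) + U(111))*(1935 - 6407) = (2*224**2*(33 + 224) - 12)*(1935 - 6407) = (2*50176*257 - 12)*(-4472) = (25790464 - 12)*(-4472) = 25790452*(-4472) = -115334901344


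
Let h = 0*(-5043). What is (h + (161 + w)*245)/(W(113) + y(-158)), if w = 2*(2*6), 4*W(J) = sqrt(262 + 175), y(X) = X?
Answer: -114581600/398987 - 181300*sqrt(437)/398987 ≈ -296.68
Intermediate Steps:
W(J) = sqrt(437)/4 (W(J) = sqrt(262 + 175)/4 = sqrt(437)/4)
h = 0
w = 24 (w = 2*12 = 24)
(h + (161 + w)*245)/(W(113) + y(-158)) = (0 + (161 + 24)*245)/(sqrt(437)/4 - 158) = (0 + 185*245)/(-158 + sqrt(437)/4) = (0 + 45325)/(-158 + sqrt(437)/4) = 45325/(-158 + sqrt(437)/4)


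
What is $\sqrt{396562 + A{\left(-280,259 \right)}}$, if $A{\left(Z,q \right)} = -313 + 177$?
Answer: $\sqrt{396426} \approx 629.62$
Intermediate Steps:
$A{\left(Z,q \right)} = -136$
$\sqrt{396562 + A{\left(-280,259 \right)}} = \sqrt{396562 - 136} = \sqrt{396426}$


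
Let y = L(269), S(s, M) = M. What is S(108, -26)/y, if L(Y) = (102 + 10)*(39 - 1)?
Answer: -13/2128 ≈ -0.0061090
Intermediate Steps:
L(Y) = 4256 (L(Y) = 112*38 = 4256)
y = 4256
S(108, -26)/y = -26/4256 = -26*1/4256 = -13/2128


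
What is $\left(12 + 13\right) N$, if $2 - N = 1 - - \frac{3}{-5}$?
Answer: $40$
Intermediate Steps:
$N = \frac{8}{5}$ ($N = 2 - \left(1 - - \frac{3}{-5}\right) = 2 - \left(1 - \left(-3\right) \left(- \frac{1}{5}\right)\right) = 2 - \left(1 - \frac{3}{5}\right) = 2 - \frac{2}{5} = \frac{8}{5} \approx 1.6$)
$\left(12 + 13\right) N = \left(12 + 13\right) \frac{8}{5} = 25 \cdot \frac{8}{5} = 40$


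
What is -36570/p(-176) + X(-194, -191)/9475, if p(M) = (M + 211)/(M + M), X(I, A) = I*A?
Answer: 24393912178/66325 ≈ 3.6779e+5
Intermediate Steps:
X(I, A) = A*I
p(M) = (211 + M)/(2*M) (p(M) = (211 + M)/((2*M)) = (211 + M)*(1/(2*M)) = (211 + M)/(2*M))
-36570/p(-176) + X(-194, -191)/9475 = -36570*(-352/(211 - 176)) - 191*(-194)/9475 = -36570/((1/2)*(-1/176)*35) + 37054*(1/9475) = -36570/(-35/352) + 37054/9475 = -36570*(-352/35) + 37054/9475 = 2574528/7 + 37054/9475 = 24393912178/66325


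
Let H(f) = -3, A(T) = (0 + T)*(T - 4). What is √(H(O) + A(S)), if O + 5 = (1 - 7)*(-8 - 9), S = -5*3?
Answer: √282 ≈ 16.793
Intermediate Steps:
S = -15
O = 97 (O = -5 + (1 - 7)*(-8 - 9) = -5 - 6*(-17) = -5 + 102 = 97)
A(T) = T*(-4 + T)
√(H(O) + A(S)) = √(-3 - 15*(-4 - 15)) = √(-3 - 15*(-19)) = √(-3 + 285) = √282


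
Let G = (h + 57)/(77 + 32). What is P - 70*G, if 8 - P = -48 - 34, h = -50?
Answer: 9320/109 ≈ 85.505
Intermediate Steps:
P = 90 (P = 8 - (-48 - 34) = 8 - 1*(-82) = 8 + 82 = 90)
G = 7/109 (G = (-50 + 57)/(77 + 32) = 7/109 ≈ 0.064220)
P - 70*G = 90 - 70*7/109 = 90 - 490/109 = 9320/109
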